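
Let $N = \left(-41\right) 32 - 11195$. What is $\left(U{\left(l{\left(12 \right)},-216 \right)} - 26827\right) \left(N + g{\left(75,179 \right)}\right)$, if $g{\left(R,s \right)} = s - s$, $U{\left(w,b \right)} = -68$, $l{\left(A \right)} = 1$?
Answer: $336375765$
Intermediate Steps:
$g{\left(R,s \right)} = 0$
$N = -12507$ ($N = -1312 - 11195 = -12507$)
$\left(U{\left(l{\left(12 \right)},-216 \right)} - 26827\right) \left(N + g{\left(75,179 \right)}\right) = \left(-68 - 26827\right) \left(-12507 + 0\right) = \left(-26895\right) \left(-12507\right) = 336375765$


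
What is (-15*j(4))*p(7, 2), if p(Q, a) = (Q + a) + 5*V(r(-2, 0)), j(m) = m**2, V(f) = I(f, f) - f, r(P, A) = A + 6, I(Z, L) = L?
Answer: -2160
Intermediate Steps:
r(P, A) = 6 + A
V(f) = 0 (V(f) = f - f = 0)
p(Q, a) = Q + a (p(Q, a) = (Q + a) + 5*0 = (Q + a) + 0 = Q + a)
(-15*j(4))*p(7, 2) = (-15*4**2)*(7 + 2) = -15*16*9 = -240*9 = -2160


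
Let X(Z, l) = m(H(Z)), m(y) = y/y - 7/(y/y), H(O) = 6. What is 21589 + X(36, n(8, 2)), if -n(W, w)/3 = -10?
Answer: 21583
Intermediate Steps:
n(W, w) = 30 (n(W, w) = -3*(-10) = 30)
m(y) = -6 (m(y) = 1 - 7/1 = 1 - 7*1 = 1 - 7 = -6)
X(Z, l) = -6
21589 + X(36, n(8, 2)) = 21589 - 6 = 21583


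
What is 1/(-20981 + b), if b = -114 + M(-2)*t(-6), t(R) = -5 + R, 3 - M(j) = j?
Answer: -1/21150 ≈ -4.7281e-5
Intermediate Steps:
M(j) = 3 - j
b = -169 (b = -114 + (3 - 1*(-2))*(-5 - 6) = -114 + (3 + 2)*(-11) = -114 + 5*(-11) = -114 - 55 = -169)
1/(-20981 + b) = 1/(-20981 - 169) = 1/(-21150) = -1/21150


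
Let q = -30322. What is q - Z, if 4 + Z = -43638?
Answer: 13320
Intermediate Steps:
Z = -43642 (Z = -4 - 43638 = -43642)
q - Z = -30322 - 1*(-43642) = -30322 + 43642 = 13320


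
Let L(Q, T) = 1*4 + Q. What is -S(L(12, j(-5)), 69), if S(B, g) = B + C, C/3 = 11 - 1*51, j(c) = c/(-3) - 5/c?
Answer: 104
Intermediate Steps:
j(c) = -5/c - c/3 (j(c) = c*(-⅓) - 5/c = -c/3 - 5/c = -5/c - c/3)
L(Q, T) = 4 + Q
C = -120 (C = 3*(11 - 1*51) = 3*(11 - 51) = 3*(-40) = -120)
S(B, g) = -120 + B (S(B, g) = B - 120 = -120 + B)
-S(L(12, j(-5)), 69) = -(-120 + (4 + 12)) = -(-120 + 16) = -1*(-104) = 104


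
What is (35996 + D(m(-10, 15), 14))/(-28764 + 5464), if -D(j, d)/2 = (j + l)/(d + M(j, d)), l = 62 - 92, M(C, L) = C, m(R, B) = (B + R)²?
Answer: -701927/454350 ≈ -1.5449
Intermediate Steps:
l = -30
D(j, d) = -2*(-30 + j)/(d + j) (D(j, d) = -2*(j - 30)/(d + j) = -2*(-30 + j)/(d + j))
(35996 + D(m(-10, 15), 14))/(-28764 + 5464) = (35996 + 2*(30 - (15 - 10)²)/(14 + (15 - 10)²))/(-28764 + 5464) = (35996 + 2*(30 - 1*5²)/(14 + 5²))/(-23300) = (35996 + 2*(30 - 1*25)/(14 + 25))*(-1/23300) = (35996 + 2*(30 - 25)/39)*(-1/23300) = (35996 + 2*(1/39)*5)*(-1/23300) = (35996 + 10/39)*(-1/23300) = (1403854/39)*(-1/23300) = -701927/454350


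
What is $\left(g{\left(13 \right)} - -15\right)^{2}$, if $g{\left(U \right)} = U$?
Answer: $784$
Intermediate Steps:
$\left(g{\left(13 \right)} - -15\right)^{2} = \left(13 - -15\right)^{2} = \left(13 + 15\right)^{2} = 28^{2} = 784$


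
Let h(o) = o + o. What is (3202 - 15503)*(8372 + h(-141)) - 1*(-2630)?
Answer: -99512460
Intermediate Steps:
h(o) = 2*o
(3202 - 15503)*(8372 + h(-141)) - 1*(-2630) = (3202 - 15503)*(8372 + 2*(-141)) - 1*(-2630) = -12301*(8372 - 282) + 2630 = -12301*8090 + 2630 = -99515090 + 2630 = -99512460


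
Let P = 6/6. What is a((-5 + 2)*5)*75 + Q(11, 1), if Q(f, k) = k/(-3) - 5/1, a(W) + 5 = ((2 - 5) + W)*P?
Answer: -5191/3 ≈ -1730.3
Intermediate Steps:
P = 1 (P = 6*(1/6) = 1)
a(W) = -8 + W (a(W) = -5 + ((2 - 5) + W)*1 = -5 + (-3 + W)*1 = -5 + (-3 + W) = -8 + W)
Q(f, k) = -5 - k/3 (Q(f, k) = k*(-1/3) - 5*1 = -k/3 - 5 = -5 - k/3)
a((-5 + 2)*5)*75 + Q(11, 1) = (-8 + (-5 + 2)*5)*75 + (-5 - 1/3*1) = (-8 - 3*5)*75 + (-5 - 1/3) = (-8 - 15)*75 - 16/3 = -23*75 - 16/3 = -1725 - 16/3 = -5191/3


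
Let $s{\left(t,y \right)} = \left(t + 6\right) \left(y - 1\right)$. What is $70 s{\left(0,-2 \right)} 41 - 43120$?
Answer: $-94780$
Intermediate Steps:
$s{\left(t,y \right)} = \left(-1 + y\right) \left(6 + t\right)$ ($s{\left(t,y \right)} = \left(6 + t\right) \left(-1 + y\right) = \left(-1 + y\right) \left(6 + t\right)$)
$70 s{\left(0,-2 \right)} 41 - 43120 = 70 \left(-6 - 0 + 6 \left(-2\right) + 0 \left(-2\right)\right) 41 - 43120 = 70 \left(-6 + 0 - 12 + 0\right) 41 - 43120 = 70 \left(-18\right) 41 - 43120 = \left(-1260\right) 41 - 43120 = -51660 - 43120 = -94780$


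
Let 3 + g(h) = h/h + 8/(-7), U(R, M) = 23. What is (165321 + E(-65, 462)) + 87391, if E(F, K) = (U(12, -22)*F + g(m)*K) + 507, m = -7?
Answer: 250272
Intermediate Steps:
g(h) = -22/7 (g(h) = -3 + (h/h + 8/(-7)) = -3 + (1 + 8*(-1/7)) = -3 + (1 - 8/7) = -3 - 1/7 = -22/7)
E(F, K) = 507 + 23*F - 22*K/7 (E(F, K) = (23*F - 22*K/7) + 507 = 507 + 23*F - 22*K/7)
(165321 + E(-65, 462)) + 87391 = (165321 + (507 + 23*(-65) - 22/7*462)) + 87391 = (165321 + (507 - 1495 - 1452)) + 87391 = (165321 - 2440) + 87391 = 162881 + 87391 = 250272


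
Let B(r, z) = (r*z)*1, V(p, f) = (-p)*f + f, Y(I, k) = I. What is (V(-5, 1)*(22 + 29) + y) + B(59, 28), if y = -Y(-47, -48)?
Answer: 2005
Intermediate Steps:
V(p, f) = f - f*p (V(p, f) = -f*p + f = f - f*p)
B(r, z) = r*z
y = 47 (y = -1*(-47) = 47)
(V(-5, 1)*(22 + 29) + y) + B(59, 28) = ((1*(1 - 1*(-5)))*(22 + 29) + 47) + 59*28 = ((1*(1 + 5))*51 + 47) + 1652 = ((1*6)*51 + 47) + 1652 = (6*51 + 47) + 1652 = (306 + 47) + 1652 = 353 + 1652 = 2005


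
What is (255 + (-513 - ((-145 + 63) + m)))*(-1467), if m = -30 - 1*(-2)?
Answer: 217116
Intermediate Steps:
m = -28 (m = -30 + 2 = -28)
(255 + (-513 - ((-145 + 63) + m)))*(-1467) = (255 + (-513 - ((-145 + 63) - 28)))*(-1467) = (255 + (-513 - (-82 - 28)))*(-1467) = (255 + (-513 - 1*(-110)))*(-1467) = (255 + (-513 + 110))*(-1467) = (255 - 403)*(-1467) = -148*(-1467) = 217116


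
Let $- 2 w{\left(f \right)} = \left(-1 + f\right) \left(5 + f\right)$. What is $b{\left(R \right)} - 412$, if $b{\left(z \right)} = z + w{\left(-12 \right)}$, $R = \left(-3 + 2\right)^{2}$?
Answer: $- \frac{913}{2} \approx -456.5$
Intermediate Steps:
$w{\left(f \right)} = - \frac{\left(-1 + f\right) \left(5 + f\right)}{2}$
$R = 1$ ($R = \left(-1\right)^{2} = 1$)
$b{\left(z \right)} = - \frac{91}{2} + z$ ($b{\left(z \right)} = z - \left(- \frac{53}{2} + 72\right) = z + \left(\frac{5}{2} + 24 - 72\right) = z - \frac{91}{2} = - \frac{91}{2} + z$)
$b{\left(R \right)} - 412 = \left(- \frac{91}{2} + 1\right) - 412 = - \frac{89}{2} - 412 = - \frac{913}{2}$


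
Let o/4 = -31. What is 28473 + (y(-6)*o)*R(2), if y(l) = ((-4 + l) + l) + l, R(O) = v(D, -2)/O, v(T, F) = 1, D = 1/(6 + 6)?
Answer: 29837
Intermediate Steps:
o = -124 (o = 4*(-31) = -124)
D = 1/12 ≈ 0.083333
R(O) = 1/O
y(l) = -4 + 3*l (y(l) = (-4 + 2*l) + l = -4 + 3*l)
28473 + (y(-6)*o)*R(2) = 28473 + ((-4 + 3*(-6))*(-124))/2 = 28473 + ((-4 - 18)*(-124))*(½) = 28473 - 22*(-124)*(½) = 28473 + 2728*(½) = 28473 + 1364 = 29837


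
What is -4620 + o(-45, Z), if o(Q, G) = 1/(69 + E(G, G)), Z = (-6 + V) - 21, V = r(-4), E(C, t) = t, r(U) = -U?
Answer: -212519/46 ≈ -4620.0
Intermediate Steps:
V = 4 (V = -1*(-4) = 4)
Z = -23 (Z = (-6 + 4) - 21 = -2 - 21 = -23)
o(Q, G) = 1/(69 + G)
-4620 + o(-45, Z) = -4620 + 1/(69 - 23) = -4620 + 1/46 = -212519/46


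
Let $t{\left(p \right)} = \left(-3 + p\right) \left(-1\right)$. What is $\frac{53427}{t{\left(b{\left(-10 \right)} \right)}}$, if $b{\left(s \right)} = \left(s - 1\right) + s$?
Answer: $\frac{17809}{8} \approx 2226.1$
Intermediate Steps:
$b{\left(s \right)} = -1 + 2 s$ ($b{\left(s \right)} = \left(-1 + s\right) + s = -1 + 2 s$)
$t{\left(p \right)} = 3 - p$
$\frac{53427}{t{\left(b{\left(-10 \right)} \right)}} = \frac{53427}{3 - \left(-1 + 2 \left(-10\right)\right)} = \frac{53427}{3 - \left(-1 - 20\right)} = \frac{53427}{3 - -21} = \frac{53427}{3 + 21} = \frac{53427}{24} = 53427 \cdot \frac{1}{24} = \frac{17809}{8}$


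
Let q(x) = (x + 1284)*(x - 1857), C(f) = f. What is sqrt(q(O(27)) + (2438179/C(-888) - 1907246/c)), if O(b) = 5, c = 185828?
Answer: I*sqrt(1016864883116733737202)/20626908 ≈ 1546.0*I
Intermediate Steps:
q(x) = (-1857 + x)*(1284 + x) (q(x) = (1284 + x)*(-1857 + x) = (-1857 + x)*(1284 + x))
sqrt(q(O(27)) + (2438179/C(-888) - 1907246/c)) = sqrt((-2384388 + 5**2 - 573*5) + (2438179/(-888) - 1907246/185828)) = sqrt((-2384388 + 25 - 2865) + (2438179*(-1/888) - 1907246*1/185828)) = sqrt(-2387228 + (-2438179/888 - 953623/92914)) = sqrt(-2387228 - 113693890415/41253816) = sqrt(-98595958552463/41253816) = I*sqrt(1016864883116733737202)/20626908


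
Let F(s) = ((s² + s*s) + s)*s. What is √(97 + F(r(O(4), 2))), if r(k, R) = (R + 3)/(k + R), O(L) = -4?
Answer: 6*√2 ≈ 8.4853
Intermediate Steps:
r(k, R) = (3 + R)/(R + k)
F(s) = s*(s + 2*s²) (F(s) = ((s² + s²) + s)*s = (2*s² + s)*s = (s + 2*s²)*s = s*(s + 2*s²))
√(97 + F(r(O(4), 2))) = √(97 + ((3 + 2)/(2 - 4))²*(1 + 2*((3 + 2)/(2 - 4)))) = √(97 + (5/(-2))²*(1 + 2*(5/(-2)))) = √(97 + (-½*5)²*(1 + 2*(-½*5))) = √(97 + (-5/2)²*(1 + 2*(-5/2))) = √(97 + 25*(1 - 5)/4) = √(97 + (25/4)*(-4)) = √(97 - 25) = √72 = 6*√2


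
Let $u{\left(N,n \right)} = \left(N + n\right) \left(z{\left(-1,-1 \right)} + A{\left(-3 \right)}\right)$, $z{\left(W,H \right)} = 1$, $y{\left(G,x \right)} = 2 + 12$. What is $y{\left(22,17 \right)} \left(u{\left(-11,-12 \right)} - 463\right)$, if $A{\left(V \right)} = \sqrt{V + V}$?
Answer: $-6804 - 322 i \sqrt{6} \approx -6804.0 - 788.74 i$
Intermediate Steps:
$y{\left(G,x \right)} = 14$
$A{\left(V \right)} = \sqrt{2} \sqrt{V}$ ($A{\left(V \right)} = \sqrt{2 V} = \sqrt{2} \sqrt{V}$)
$u{\left(N,n \right)} = \left(1 + i \sqrt{6}\right) \left(N + n\right)$ ($u{\left(N,n \right)} = \left(N + n\right) \left(1 + \sqrt{2} \sqrt{-3}\right) = \left(N + n\right) \left(1 + \sqrt{2} i \sqrt{3}\right) = \left(N + n\right) \left(1 + i \sqrt{6}\right) = \left(1 + i \sqrt{6}\right) \left(N + n\right)$)
$y{\left(22,17 \right)} \left(u{\left(-11,-12 \right)} - 463\right) = 14 \left(\left(-11 - 12 + i \left(-11\right) \sqrt{6} + i \left(-12\right) \sqrt{6}\right) - 463\right) = 14 \left(\left(-11 - 12 - 11 i \sqrt{6} - 12 i \sqrt{6}\right) - 463\right) = 14 \left(\left(-23 - 23 i \sqrt{6}\right) - 463\right) = 14 \left(-486 - 23 i \sqrt{6}\right) = -6804 - 322 i \sqrt{6}$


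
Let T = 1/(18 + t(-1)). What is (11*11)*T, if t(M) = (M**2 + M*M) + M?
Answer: 121/19 ≈ 6.3684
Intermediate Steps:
t(M) = M + 2*M**2 (t(M) = (M**2 + M**2) + M = 2*M**2 + M = M + 2*M**2)
T = 1/19 (T = 1/(18 - (1 + 2*(-1))) = 1/(18 - (1 - 2)) = 1/(18 - 1*(-1)) = 1/(18 + 1) = 1/19 ≈ 0.052632)
(11*11)*T = (11*11)*(1/19) = 121*(1/19) = 121/19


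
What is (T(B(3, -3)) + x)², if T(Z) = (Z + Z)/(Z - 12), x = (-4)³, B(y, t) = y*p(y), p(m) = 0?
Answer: 4096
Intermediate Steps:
B(y, t) = 0 (B(y, t) = y*0 = 0)
x = -64
T(Z) = 2*Z/(-12 + Z) (T(Z) = (2*Z)/(-12 + Z) = 2*Z/(-12 + Z))
(T(B(3, -3)) + x)² = (2*0/(-12 + 0) - 64)² = (2*0/(-12) - 64)² = (2*0*(-1/12) - 64)² = (0 - 64)² = (-64)² = 4096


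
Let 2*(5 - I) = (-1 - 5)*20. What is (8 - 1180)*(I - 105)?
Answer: 46880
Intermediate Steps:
I = 65 (I = 5 - (-1 - 5)*20/2 = 5 - (-3)*20 = 5 - 1/2*(-120) = 5 + 60 = 65)
(8 - 1180)*(I - 105) = (8 - 1180)*(65 - 105) = -1172*(-40) = 46880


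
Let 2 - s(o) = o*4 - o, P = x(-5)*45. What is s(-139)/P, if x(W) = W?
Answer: -419/225 ≈ -1.8622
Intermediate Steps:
P = -225 (P = -5*45 = -225)
s(o) = 2 - 3*o (s(o) = 2 - (o*4 - o) = 2 - (4*o - o) = 2 - 3*o)
s(-139)/P = (2 - 3*(-139))/(-225) = (2 + 417)*(-1/225) = 419*(-1/225) = -419/225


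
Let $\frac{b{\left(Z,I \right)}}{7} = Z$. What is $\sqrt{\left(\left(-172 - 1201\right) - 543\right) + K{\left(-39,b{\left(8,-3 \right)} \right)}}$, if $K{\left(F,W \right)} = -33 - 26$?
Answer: $5 i \sqrt{79} \approx 44.441 i$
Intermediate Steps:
$b{\left(Z,I \right)} = 7 Z$
$K{\left(F,W \right)} = -59$ ($K{\left(F,W \right)} = -33 - 26 = -59$)
$\sqrt{\left(\left(-172 - 1201\right) - 543\right) + K{\left(-39,b{\left(8,-3 \right)} \right)}} = \sqrt{\left(\left(-172 - 1201\right) - 543\right) - 59} = \sqrt{\left(-1373 - 543\right) - 59} = \sqrt{-1916 - 59} = \sqrt{-1975} = 5 i \sqrt{79}$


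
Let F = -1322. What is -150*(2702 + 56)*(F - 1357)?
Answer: 1108302300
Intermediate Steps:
-150*(2702 + 56)*(F - 1357) = -150*(2702 + 56)*(-1322 - 1357) = -413700*(-2679) = -150*(-7388682) = 1108302300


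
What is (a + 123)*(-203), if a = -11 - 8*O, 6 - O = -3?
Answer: -8120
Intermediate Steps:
O = 9 (O = 6 - 1*(-3) = 6 + 3 = 9)
a = -83 (a = -11 - 8*9 = -11 - 72 = -83)
(a + 123)*(-203) = (-83 + 123)*(-203) = 40*(-203) = -8120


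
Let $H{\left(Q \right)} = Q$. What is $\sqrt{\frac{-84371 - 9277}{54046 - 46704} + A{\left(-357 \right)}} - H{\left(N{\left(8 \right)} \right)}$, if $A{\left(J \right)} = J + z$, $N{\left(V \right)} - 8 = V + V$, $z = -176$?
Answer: $-24 + \frac{i \sqrt{7354727357}}{3671} \approx -24.0 + 23.361 i$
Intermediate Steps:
$N{\left(V \right)} = 8 + 2 V$ ($N{\left(V \right)} = 8 + \left(V + V\right) = 8 + 2 V$)
$A{\left(J \right)} = -176 + J$ ($A{\left(J \right)} = J - 176 = -176 + J$)
$\sqrt{\frac{-84371 - 9277}{54046 - 46704} + A{\left(-357 \right)}} - H{\left(N{\left(8 \right)} \right)} = \sqrt{\frac{-84371 - 9277}{54046 - 46704} - 533} - \left(8 + 2 \cdot 8\right) = \sqrt{- \frac{93648}{7342} - 533} - \left(8 + 16\right) = \sqrt{\left(-93648\right) \frac{1}{7342} - 533} - 24 = \sqrt{- \frac{46824}{3671} - 533} - 24 = \sqrt{- \frac{2003467}{3671}} - 24 = \frac{i \sqrt{7354727357}}{3671} - 24 = -24 + \frac{i \sqrt{7354727357}}{3671}$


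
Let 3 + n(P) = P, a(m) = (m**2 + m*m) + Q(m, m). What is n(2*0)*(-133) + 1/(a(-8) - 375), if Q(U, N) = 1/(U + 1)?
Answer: 690263/1730 ≈ 399.00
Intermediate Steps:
Q(U, N) = 1/(1 + U)
a(m) = 1/(1 + m) + 2*m**2 (a(m) = (m**2 + m*m) + 1/(1 + m) = (m**2 + m**2) + 1/(1 + m) = 2*m**2 + 1/(1 + m) = 1/(1 + m) + 2*m**2)
n(P) = -3 + P
n(2*0)*(-133) + 1/(a(-8) - 375) = (-3 + 2*0)*(-133) + 1/((1 + 2*(-8)**2*(1 - 8))/(1 - 8) - 375) = (-3 + 0)*(-133) + 1/((1 + 2*64*(-7))/(-7) - 375) = -3*(-133) + 1/(-(1 - 896)/7 - 375) = 399 + 1/(-1/7*(-895) - 375) = 399 + 1/(895/7 - 375) = 399 + 1/(-1730/7) = 399 - 7/1730 = 690263/1730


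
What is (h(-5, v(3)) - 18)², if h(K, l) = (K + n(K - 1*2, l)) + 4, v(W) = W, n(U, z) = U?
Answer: 676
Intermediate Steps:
h(K, l) = 2 + 2*K (h(K, l) = (K + (K - 1*2)) + 4 = (K + (K - 2)) + 4 = (K + (-2 + K)) + 4 = (-2 + 2*K) + 4 = 2 + 2*K)
(h(-5, v(3)) - 18)² = ((2 + 2*(-5)) - 18)² = ((2 - 10) - 18)² = (-8 - 18)² = (-26)² = 676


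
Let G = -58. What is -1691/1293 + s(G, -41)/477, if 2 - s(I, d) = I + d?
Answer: -225338/205587 ≈ -1.0961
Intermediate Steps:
s(I, d) = 2 - I - d (s(I, d) = 2 - (I + d) = 2 + (-I - d) = 2 - I - d)
-1691/1293 + s(G, -41)/477 = -1691/1293 + (2 - 1*(-58) - 1*(-41))/477 = -1691*1/1293 + (2 + 58 + 41)*(1/477) = -1691/1293 + 101*(1/477) = -1691/1293 + 101/477 = -225338/205587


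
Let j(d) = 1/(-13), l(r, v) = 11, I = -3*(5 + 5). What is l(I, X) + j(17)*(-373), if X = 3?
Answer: 516/13 ≈ 39.692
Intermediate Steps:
I = -30 (I = -3*10 = -30)
j(d) = -1/13
l(I, X) + j(17)*(-373) = 11 - 1/13*(-373) = 11 + 373/13 = 516/13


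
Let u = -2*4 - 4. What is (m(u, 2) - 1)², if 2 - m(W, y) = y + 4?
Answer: 25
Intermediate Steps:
u = -12 (u = -8 - 4 = -12)
m(W, y) = -2 - y (m(W, y) = 2 - (y + 4) = 2 - (4 + y) = 2 + (-4 - y) = -2 - y)
(m(u, 2) - 1)² = ((-2 - 1*2) - 1)² = ((-2 - 2) - 1)² = (-4 - 1)² = (-5)² = 25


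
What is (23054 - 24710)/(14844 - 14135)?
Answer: -1656/709 ≈ -2.3357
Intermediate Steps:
(23054 - 24710)/(14844 - 14135) = -1656/709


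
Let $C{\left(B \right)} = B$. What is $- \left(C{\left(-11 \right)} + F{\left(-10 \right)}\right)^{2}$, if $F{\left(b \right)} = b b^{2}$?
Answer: $-1022121$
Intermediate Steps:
$F{\left(b \right)} = b^{3}$
$- \left(C{\left(-11 \right)} + F{\left(-10 \right)}\right)^{2} = - \left(-11 + \left(-10\right)^{3}\right)^{2} = - \left(-11 - 1000\right)^{2} = - \left(-1011\right)^{2} = \left(-1\right) 1022121 = -1022121$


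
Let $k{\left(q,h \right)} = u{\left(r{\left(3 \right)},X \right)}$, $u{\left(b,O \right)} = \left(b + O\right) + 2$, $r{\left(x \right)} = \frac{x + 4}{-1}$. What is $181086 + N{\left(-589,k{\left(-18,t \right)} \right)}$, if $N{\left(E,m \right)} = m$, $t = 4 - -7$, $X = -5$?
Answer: $181076$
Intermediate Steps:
$t = 11$ ($t = 4 + 7 = 11$)
$r{\left(x \right)} = -4 - x$ ($r{\left(x \right)} = - (4 + x) = -4 - x$)
$u{\left(b,O \right)} = 2 + O + b$ ($u{\left(b,O \right)} = \left(O + b\right) + 2 = 2 + O + b$)
$k{\left(q,h \right)} = -10$ ($k{\left(q,h \right)} = 2 - 5 - 7 = -10$)
$181086 + N{\left(-589,k{\left(-18,t \right)} \right)} = 181086 - 10 = 181076$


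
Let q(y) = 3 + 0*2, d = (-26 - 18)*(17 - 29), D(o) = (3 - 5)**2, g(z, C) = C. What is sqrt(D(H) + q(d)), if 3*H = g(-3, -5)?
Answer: sqrt(7) ≈ 2.6458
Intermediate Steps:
H = -5/3 (H = (1/3)*(-5) = -5/3 ≈ -1.6667)
D(o) = 4 (D(o) = (-2)**2 = 4)
d = 528 (d = -44*(-12) = 528)
q(y) = 3 (q(y) = 3 + 0 = 3)
sqrt(D(H) + q(d)) = sqrt(4 + 3) = sqrt(7)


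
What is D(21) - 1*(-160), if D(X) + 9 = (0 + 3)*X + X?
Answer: 235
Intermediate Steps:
D(X) = -9 + 4*X (D(X) = -9 + ((0 + 3)*X + X) = -9 + (3*X + X) = -9 + 4*X)
D(21) - 1*(-160) = (-9 + 4*21) - 1*(-160) = (-9 + 84) + 160 = 75 + 160 = 235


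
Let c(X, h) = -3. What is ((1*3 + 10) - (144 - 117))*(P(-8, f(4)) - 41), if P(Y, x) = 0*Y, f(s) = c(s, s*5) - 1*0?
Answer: 574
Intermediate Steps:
f(s) = -3 (f(s) = -3 - 1*0 = -3 + 0 = -3)
P(Y, x) = 0
((1*3 + 10) - (144 - 117))*(P(-8, f(4)) - 41) = ((1*3 + 10) - (144 - 117))*(0 - 41) = ((3 + 10) - 1*27)*(-41) = (13 - 27)*(-41) = -14*(-41) = 574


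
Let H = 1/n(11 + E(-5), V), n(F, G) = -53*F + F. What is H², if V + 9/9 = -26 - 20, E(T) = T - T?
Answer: 1/327184 ≈ 3.0564e-6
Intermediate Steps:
E(T) = 0
V = -47 (V = -1 + (-26 - 20) = -1 - 46 = -47)
n(F, G) = -52*F
H = -1/572 (H = 1/(-52*(11 + 0)) = 1/(-52*11) = 1/(-572) = -1/572 ≈ -0.0017483)
H² = (-1/572)² = 1/327184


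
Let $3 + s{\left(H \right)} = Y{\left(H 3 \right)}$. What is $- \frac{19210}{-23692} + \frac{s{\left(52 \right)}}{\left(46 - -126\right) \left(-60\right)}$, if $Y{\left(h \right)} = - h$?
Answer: $\frac{16834519}{20375120} \approx 0.82623$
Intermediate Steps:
$s{\left(H \right)} = -3 - 3 H$ ($s{\left(H \right)} = -3 - H 3 = -3 - 3 H$)
$- \frac{19210}{-23692} + \frac{s{\left(52 \right)}}{\left(46 - -126\right) \left(-60\right)} = - \frac{19210}{-23692} + \frac{-3 - 156}{\left(46 - -126\right) \left(-60\right)} = \left(-19210\right) \left(- \frac{1}{23692}\right) + \frac{-3 - 156}{\left(46 + 126\right) \left(-60\right)} = \frac{9605}{11846} - \frac{159}{172 \left(-60\right)} = \frac{9605}{11846} - \frac{159}{-10320} = \frac{9605}{11846} - - \frac{53}{3440} = \frac{9605}{11846} + \frac{53}{3440} = \frac{16834519}{20375120}$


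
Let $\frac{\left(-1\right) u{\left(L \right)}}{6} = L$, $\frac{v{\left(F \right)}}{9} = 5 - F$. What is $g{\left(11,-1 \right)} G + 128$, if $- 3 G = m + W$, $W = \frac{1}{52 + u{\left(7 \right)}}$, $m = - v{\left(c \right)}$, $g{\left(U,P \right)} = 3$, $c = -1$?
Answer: $\frac{1819}{10} \approx 181.9$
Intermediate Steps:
$v{\left(F \right)} = 45 - 9 F$ ($v{\left(F \right)} = 9 \left(5 - F\right) = 45 - 9 F$)
$u{\left(L \right)} = - 6 L$
$m = -54$ ($m = - (45 - -9) = - (45 + 9) = \left(-1\right) 54 = -54$)
$W = \frac{1}{10}$ ($W = \frac{1}{52 - 42} = \frac{1}{10} \approx 0.1$)
$G = \frac{539}{30}$ ($G = - \frac{-54 + \frac{1}{10}}{3} = \left(- \frac{1}{3}\right) \left(- \frac{539}{10}\right) = \frac{539}{30} \approx 17.967$)
$g{\left(11,-1 \right)} G + 128 = 3 \cdot \frac{539}{30} + 128 = \frac{539}{10} + 128 = \frac{1819}{10}$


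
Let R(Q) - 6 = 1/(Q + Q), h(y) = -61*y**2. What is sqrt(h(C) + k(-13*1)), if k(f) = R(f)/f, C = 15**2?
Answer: I*sqrt(2087572810)/26 ≈ 1757.3*I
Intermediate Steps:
C = 225
R(Q) = 6 + 1/(2*Q) (R(Q) = 6 + 1/(Q + Q) = 6 + 1/(2*Q))
k(f) = (6 + 1/(2*f))/f
sqrt(h(C) + k(-13*1)) = sqrt(-61*225**2 + (1 + 12*(-13*1))/(2*(-13*1)**2)) = sqrt(-61*50625 + (1/2)*(1 + 12*(-13))/(-13)**2) = sqrt(-3088125 + (1/2)*(1/169)*(1 - 156)) = sqrt(-3088125 + (1/2)*(1/169)*(-155)) = sqrt(-3088125 - 155/338) = sqrt(-1043786405/338) = I*sqrt(2087572810)/26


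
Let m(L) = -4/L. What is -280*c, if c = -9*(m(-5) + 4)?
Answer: 12096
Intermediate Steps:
c = -216/5 (c = -9*(-4/(-5) + 4) = -9*(-4*(-1/5) + 4) = -9*(4/5 + 4) = -9*24/5 = -216/5 ≈ -43.200)
-280*c = -280*(-216/5) = 12096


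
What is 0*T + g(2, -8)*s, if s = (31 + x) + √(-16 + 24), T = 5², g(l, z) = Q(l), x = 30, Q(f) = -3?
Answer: -183 - 6*√2 ≈ -191.49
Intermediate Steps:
g(l, z) = -3
T = 25
s = 61 + 2*√2 (s = (31 + 30) + √(-16 + 24) = 61 + √8 = 61 + 2*√2 ≈ 63.828)
0*T + g(2, -8)*s = 0*25 - 3*(61 + 2*√2) = 0 + (-183 - 6*√2) = -183 - 6*√2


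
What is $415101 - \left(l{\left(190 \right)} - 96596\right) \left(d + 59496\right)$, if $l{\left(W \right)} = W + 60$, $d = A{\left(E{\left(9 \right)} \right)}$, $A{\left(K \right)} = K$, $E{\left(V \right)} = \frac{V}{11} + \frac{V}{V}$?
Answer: $\frac{63060710807}{11} \approx 5.7328 \cdot 10^{9}$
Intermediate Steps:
$E{\left(V \right)} = 1 + \frac{V}{11}$ ($E{\left(V \right)} = V \frac{1}{11} + 1 = \frac{V}{11} + 1 = 1 + \frac{V}{11}$)
$d = \frac{20}{11}$ ($d = 1 + \frac{1}{11} \cdot 9 = 1 + \frac{9}{11} = \frac{20}{11} \approx 1.8182$)
$l{\left(W \right)} = 60 + W$
$415101 - \left(l{\left(190 \right)} - 96596\right) \left(d + 59496\right) = 415101 - \left(\left(60 + 190\right) - 96596\right) \left(\frac{20}{11} + 59496\right) = 415101 - \left(250 - 96596\right) \frac{654476}{11} = 415101 - \left(-96346\right) \frac{654476}{11} = 415101 - - \frac{63056144696}{11} = 415101 + \frac{63056144696}{11} = \frac{63060710807}{11}$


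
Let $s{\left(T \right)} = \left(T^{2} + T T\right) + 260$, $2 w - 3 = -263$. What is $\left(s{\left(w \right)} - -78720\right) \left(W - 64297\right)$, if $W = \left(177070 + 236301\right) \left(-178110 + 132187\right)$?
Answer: $-2140936656329400$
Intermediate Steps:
$w = -130$ ($w = \frac{3}{2} + \frac{1}{2} \left(-263\right) = \frac{3}{2} - \frac{263}{2} = -130$)
$s{\left(T \right)} = 260 + 2 T^{2}$ ($s{\left(T \right)} = \left(T^{2} + T^{2}\right) + 260 = 2 T^{2} + 260 = 260 + 2 T^{2}$)
$W = -18983236433$ ($W = 413371 \left(-45923\right) = -18983236433$)
$\left(s{\left(w \right)} - -78720\right) \left(W - 64297\right) = \left(\left(260 + 2 \left(-130\right)^{2}\right) - -78720\right) \left(-18983236433 - 64297\right) = \left(\left(260 + 2 \cdot 16900\right) + 78720\right) \left(-18983300730\right) = \left(\left(260 + 33800\right) + 78720\right) \left(-18983300730\right) = \left(34060 + 78720\right) \left(-18983300730\right) = 112780 \left(-18983300730\right) = -2140936656329400$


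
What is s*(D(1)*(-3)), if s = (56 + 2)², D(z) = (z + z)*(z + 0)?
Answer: -20184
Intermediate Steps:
D(z) = 2*z² (D(z) = (2*z)*z = 2*z²)
s = 3364 (s = 58² = 3364)
s*(D(1)*(-3)) = 3364*((2*1²)*(-3)) = 3364*((2*1)*(-3)) = 3364*(2*(-3)) = 3364*(-6) = -20184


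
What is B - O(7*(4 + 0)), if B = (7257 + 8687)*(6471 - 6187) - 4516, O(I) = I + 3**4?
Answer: 4523471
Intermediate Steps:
O(I) = 81 + I (O(I) = I + 81 = 81 + I)
B = 4523580 (B = 15944*284 - 4516 = 4528096 - 4516 = 4523580)
B - O(7*(4 + 0)) = 4523580 - (81 + 7*(4 + 0)) = 4523580 - (81 + 7*4) = 4523580 - (81 + 28) = 4523580 - 1*109 = 4523580 - 109 = 4523471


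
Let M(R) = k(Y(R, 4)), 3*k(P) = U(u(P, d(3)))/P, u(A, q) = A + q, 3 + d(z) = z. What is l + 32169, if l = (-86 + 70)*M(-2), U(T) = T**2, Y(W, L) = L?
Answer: 96443/3 ≈ 32148.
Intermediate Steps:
d(z) = -3 + z
k(P) = P/3 (k(P) = ((P + (-3 + 3))**2/P)/3 = ((P + 0)**2/P)/3 = (P**2/P)/3 = P/3)
M(R) = 4/3 (M(R) = (1/3)*4 = 4/3)
l = -64/3 (l = (-86 + 70)*(4/3) = -16*4/3 = -64/3 ≈ -21.333)
l + 32169 = -64/3 + 32169 = 96443/3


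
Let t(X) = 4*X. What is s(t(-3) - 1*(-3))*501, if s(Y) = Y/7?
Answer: -4509/7 ≈ -644.14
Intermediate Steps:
s(Y) = Y/7 (s(Y) = Y*(1/7) = Y/7)
s(t(-3) - 1*(-3))*501 = ((4*(-3) - 1*(-3))/7)*501 = ((-12 + 3)/7)*501 = ((1/7)*(-9))*501 = -9/7*501 = -4509/7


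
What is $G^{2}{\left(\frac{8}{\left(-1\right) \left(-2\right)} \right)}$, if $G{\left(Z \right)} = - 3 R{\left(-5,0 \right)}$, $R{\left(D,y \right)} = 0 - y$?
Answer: $0$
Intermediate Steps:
$R{\left(D,y \right)} = - y$
$G{\left(Z \right)} = 0$ ($G{\left(Z \right)} = - 3 \left(\left(-1\right) 0\right) = \left(-3\right) 0 = 0$)
$G^{2}{\left(\frac{8}{\left(-1\right) \left(-2\right)} \right)} = 0^{2} = 0$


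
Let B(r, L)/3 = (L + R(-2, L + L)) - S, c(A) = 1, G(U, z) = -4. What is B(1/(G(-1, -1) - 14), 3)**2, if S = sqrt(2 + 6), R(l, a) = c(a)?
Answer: 216 - 144*sqrt(2) ≈ 12.353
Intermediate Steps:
R(l, a) = 1
S = 2*sqrt(2) (S = sqrt(8) = 2*sqrt(2) ≈ 2.8284)
B(r, L) = 3 - 6*sqrt(2) + 3*L (B(r, L) = 3*((L + 1) - 2*sqrt(2)) = 3*((1 + L) - 2*sqrt(2)) = 3*(1 + L - 2*sqrt(2)) = 3 - 6*sqrt(2) + 3*L)
B(1/(G(-1, -1) - 14), 3)**2 = (3 - 6*sqrt(2) + 3*3)**2 = (3 - 6*sqrt(2) + 9)**2 = (12 - 6*sqrt(2))**2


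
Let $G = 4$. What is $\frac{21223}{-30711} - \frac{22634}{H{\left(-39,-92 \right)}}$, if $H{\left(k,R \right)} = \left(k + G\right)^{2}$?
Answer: $- \frac{721110949}{37620975} \approx -19.168$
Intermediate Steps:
$H{\left(k,R \right)} = \left(4 + k\right)^{2}$ ($H{\left(k,R \right)} = \left(k + 4\right)^{2} = \left(4 + k\right)^{2}$)
$\frac{21223}{-30711} - \frac{22634}{H{\left(-39,-92 \right)}} = \frac{21223}{-30711} - \frac{22634}{\left(4 - 39\right)^{2}} = 21223 \left(- \frac{1}{30711}\right) - \frac{22634}{\left(-35\right)^{2}} = - \frac{21223}{30711} - \frac{22634}{1225} = - \frac{721110949}{37620975}$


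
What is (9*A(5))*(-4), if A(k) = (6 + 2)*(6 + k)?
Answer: -3168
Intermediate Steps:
A(k) = 48 + 8*k (A(k) = 8*(6 + k) = 48 + 8*k)
(9*A(5))*(-4) = (9*(48 + 8*5))*(-4) = (9*(48 + 40))*(-4) = (9*88)*(-4) = 792*(-4) = -3168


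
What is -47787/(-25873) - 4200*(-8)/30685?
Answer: 467135379/158782601 ≈ 2.9420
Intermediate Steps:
-47787/(-25873) - 4200*(-8)/30685 = -47787*(-1/25873) + 33600*(1/30685) = 47787/25873 + 6720/6137 = 467135379/158782601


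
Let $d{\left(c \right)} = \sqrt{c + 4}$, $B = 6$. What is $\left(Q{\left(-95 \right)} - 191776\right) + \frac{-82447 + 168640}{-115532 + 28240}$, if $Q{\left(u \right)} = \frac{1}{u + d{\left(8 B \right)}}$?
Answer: $- \frac{956773141685}{4988988} - \frac{2 \sqrt{13}}{8973} \approx -1.9178 \cdot 10^{5}$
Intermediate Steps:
$d{\left(c \right)} = \sqrt{4 + c}$
$Q{\left(u \right)} = \frac{1}{u + 2 \sqrt{13}}$ ($Q{\left(u \right)} = \frac{1}{u + \sqrt{4 + 8 \cdot 6}} = \frac{1}{u + \sqrt{4 + 48}} = \frac{1}{u + \sqrt{52}} = \frac{1}{u + 2 \sqrt{13}}$)
$\left(Q{\left(-95 \right)} - 191776\right) + \frac{-82447 + 168640}{-115532 + 28240} = \left(\frac{1}{-95 + 2 \sqrt{13}} - 191776\right) + \frac{-82447 + 168640}{-115532 + 28240} = \left(-191776 + \frac{1}{-95 + 2 \sqrt{13}}\right) + \frac{86193}{-87292} = \left(-191776 + \frac{1}{-95 + 2 \sqrt{13}}\right) + 86193 \left(- \frac{1}{87292}\right) = \left(-191776 + \frac{1}{-95 + 2 \sqrt{13}}\right) - \frac{549}{556} = - \frac{106628005}{556} + \frac{1}{-95 + 2 \sqrt{13}}$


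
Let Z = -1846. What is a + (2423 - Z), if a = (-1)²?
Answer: 4270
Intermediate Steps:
a = 1
a + (2423 - Z) = 1 + (2423 - 1*(-1846)) = 1 + (2423 + 1846) = 1 + 4269 = 4270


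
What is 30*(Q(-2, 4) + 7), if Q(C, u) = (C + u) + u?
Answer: 390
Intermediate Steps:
Q(C, u) = C + 2*u
30*(Q(-2, 4) + 7) = 30*((-2 + 2*4) + 7) = 30*((-2 + 8) + 7) = 30*(6 + 7) = 30*13 = 390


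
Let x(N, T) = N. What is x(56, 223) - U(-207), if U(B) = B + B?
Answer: 470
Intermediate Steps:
U(B) = 2*B
x(56, 223) - U(-207) = 56 - 2*(-207) = 56 - 1*(-414) = 56 + 414 = 470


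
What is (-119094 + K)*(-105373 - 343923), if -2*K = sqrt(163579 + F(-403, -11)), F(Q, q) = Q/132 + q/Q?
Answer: 53508457824 + 112324*sqrt(115722412521573)/13299 ≈ 5.3599e+10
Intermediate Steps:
F(Q, q) = Q/132 + q/Q (F(Q, q) = Q*(1/132) + q/Q = Q/132 + q/Q)
K = -sqrt(115722412521573)/53196 (K = -sqrt(163579 + ((1/132)*(-403) - 11/(-403)))/2 = -sqrt(163579 + (-403/132 - 11*(-1/403)))/2 = -sqrt(163579 + (-403/132 + 11/403))/2 = -sqrt(163579 - 160957/53196)/2 = -sqrt(115722412521573)/53196 ≈ -202.22)
(-119094 + K)*(-105373 - 343923) = (-119094 - sqrt(115722412521573)/53196)*(-105373 - 343923) = (-119094 - sqrt(115722412521573)/53196)*(-449296) = 53508457824 + 112324*sqrt(115722412521573)/13299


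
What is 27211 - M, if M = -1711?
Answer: 28922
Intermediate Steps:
27211 - M = 27211 - 1*(-1711) = 27211 + 1711 = 28922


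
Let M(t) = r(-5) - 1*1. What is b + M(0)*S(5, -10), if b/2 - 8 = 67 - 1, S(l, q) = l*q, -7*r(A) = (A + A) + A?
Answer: 636/7 ≈ 90.857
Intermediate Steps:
r(A) = -3*A/7 (r(A) = -((A + A) + A)/7 = -(2*A + A)/7 = -3*A/7)
M(t) = 8/7 (M(t) = -3/7*(-5) - 1*1 = 15/7 - 1 = 8/7)
b = 148 (b = 16 + 2*(67 - 1) = 16 + 2*66 = 16 + 132 = 148)
b + M(0)*S(5, -10) = 148 + 8*(5*(-10))/7 = 148 + (8/7)*(-50) = 148 - 400/7 = 636/7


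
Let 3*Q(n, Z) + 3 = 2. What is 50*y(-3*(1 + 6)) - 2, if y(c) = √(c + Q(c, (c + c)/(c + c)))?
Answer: -2 + 400*I*√3/3 ≈ -2.0 + 230.94*I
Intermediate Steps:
Q(n, Z) = -⅓ (Q(n, Z) = -1 + (⅓)*2 = -1 + ⅔ = -⅓)
y(c) = √(-⅓ + c) (y(c) = √(c - ⅓) = √(-⅓ + c))
50*y(-3*(1 + 6)) - 2 = 50*(√(-3 + 9*(-3*(1 + 6)))/3) - 2 = 50*(√(-3 + 9*(-3*7))/3) - 2 = 50*(√(-3 + 9*(-21))/3) - 2 = 50*(√(-3 - 189)/3) - 2 = 50*(√(-192)/3) - 2 = 50*((8*I*√3)/3) - 2 = 50*(8*I*√3/3) - 2 = 400*I*√3/3 - 2 = -2 + 400*I*√3/3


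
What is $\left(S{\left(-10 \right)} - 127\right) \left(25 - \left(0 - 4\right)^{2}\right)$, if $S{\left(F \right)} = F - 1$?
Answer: $-1242$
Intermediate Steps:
$S{\left(F \right)} = -1 + F$
$\left(S{\left(-10 \right)} - 127\right) \left(25 - \left(0 - 4\right)^{2}\right) = \left(\left(-1 - 10\right) - 127\right) \left(25 - \left(0 - 4\right)^{2}\right) = \left(-11 - 127\right) \left(25 - \left(-4\right)^{2}\right) = - 138 \left(25 - 16\right) = \left(-138\right) 9 = -1242$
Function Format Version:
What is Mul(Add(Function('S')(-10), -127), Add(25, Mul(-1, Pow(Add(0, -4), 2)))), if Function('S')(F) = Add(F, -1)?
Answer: -1242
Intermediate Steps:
Function('S')(F) = Add(-1, F)
Mul(Add(Function('S')(-10), -127), Add(25, Mul(-1, Pow(Add(0, -4), 2)))) = Mul(Add(Add(-1, -10), -127), Add(25, Mul(-1, Pow(Add(0, -4), 2)))) = Mul(Add(-11, -127), Add(25, Mul(-1, Pow(-4, 2)))) = Mul(-138, Add(25, Mul(-1, 16))) = Mul(-138, Add(25, -16)) = Mul(-138, 9) = -1242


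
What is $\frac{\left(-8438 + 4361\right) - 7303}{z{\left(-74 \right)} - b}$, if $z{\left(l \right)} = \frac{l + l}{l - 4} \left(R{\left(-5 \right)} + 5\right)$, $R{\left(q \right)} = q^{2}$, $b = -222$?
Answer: $- \frac{73970}{1813} \approx -40.8$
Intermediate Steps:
$z{\left(l \right)} = \frac{60 l}{-4 + l}$ ($z{\left(l \right)} = \frac{l + l}{l - 4} \left(\left(-5\right)^{2} + 5\right) = \frac{2 l}{-4 + l} \left(25 + 5\right) = \frac{2 l}{-4 + l} 30 = \frac{60 l}{-4 + l}$)
$\frac{\left(-8438 + 4361\right) - 7303}{z{\left(-74 \right)} - b} = \frac{\left(-8438 + 4361\right) - 7303}{60 \left(-74\right) \frac{1}{-4 - 74} - -222} = \frac{-4077 - 7303}{60 \left(-74\right) \frac{1}{-78} + 222} = - \frac{11380}{60 \left(-74\right) \left(- \frac{1}{78}\right) + 222} = - \frac{11380}{\frac{740}{13} + 222} = - \frac{11380}{\frac{3626}{13}} = \left(-11380\right) \frac{13}{3626} = - \frac{73970}{1813}$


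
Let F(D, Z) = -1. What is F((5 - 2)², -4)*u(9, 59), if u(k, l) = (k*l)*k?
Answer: -4779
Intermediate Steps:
u(k, l) = l*k²
F((5 - 2)², -4)*u(9, 59) = -59*9² = -59*81 = -1*4779 = -4779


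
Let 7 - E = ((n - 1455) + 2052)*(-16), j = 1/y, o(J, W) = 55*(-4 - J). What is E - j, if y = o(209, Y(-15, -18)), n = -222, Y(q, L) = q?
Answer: 70372006/11715 ≈ 6007.0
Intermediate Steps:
o(J, W) = -220 - 55*J
y = -11715 (y = -220 - 55*209 = -220 - 11495 = -11715)
j = -1/11715 (j = 1/(-11715) = -1/11715 ≈ -8.5361e-5)
E = 6007 (E = 7 - ((-222 - 1455) + 2052)*(-16) = 7 - (-1677 + 2052)*(-16) = 7 - 375*(-16) = 7 - 1*(-6000) = 7 + 6000 = 6007)
E - j = 6007 - 1*(-1/11715) = 6007 + 1/11715 = 70372006/11715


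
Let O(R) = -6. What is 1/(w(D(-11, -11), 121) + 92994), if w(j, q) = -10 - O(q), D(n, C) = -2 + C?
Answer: 1/92990 ≈ 1.0754e-5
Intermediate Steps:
w(j, q) = -4 (w(j, q) = -10 - 1*(-6) = -10 + 6 = -4)
1/(w(D(-11, -11), 121) + 92994) = 1/(-4 + 92994) = 1/92990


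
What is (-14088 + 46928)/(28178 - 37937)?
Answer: -32840/9759 ≈ -3.3651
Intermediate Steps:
(-14088 + 46928)/(28178 - 37937) = 32840/(-9759) = 32840*(-1/9759) = -32840/9759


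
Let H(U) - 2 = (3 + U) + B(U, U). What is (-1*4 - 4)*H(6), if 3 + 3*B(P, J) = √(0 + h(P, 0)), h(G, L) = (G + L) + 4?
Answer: -80 - 8*√10/3 ≈ -88.433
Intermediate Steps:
h(G, L) = 4 + G + L
B(P, J) = -1 + √(4 + P)/3 (B(P, J) = -1 + √(0 + (4 + P + 0))/3 = -1 + √(0 + (4 + P))/3 = -1 + √(4 + P)/3)
H(U) = 4 + U + √(4 + U)/3 (H(U) = 2 + ((3 + U) + (-1 + √(4 + U)/3)) = 2 + (2 + U + √(4 + U)/3) = 4 + U + √(4 + U)/3)
(-1*4 - 4)*H(6) = (-1*4 - 4)*(4 + 6 + √(4 + 6)/3) = (-4 - 4)*(4 + 6 + √10/3) = -8*(10 + √10/3) = -80 - 8*√10/3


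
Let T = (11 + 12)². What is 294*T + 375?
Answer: 155901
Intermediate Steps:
T = 529 (T = 23² = 529)
294*T + 375 = 294*529 + 375 = 155526 + 375 = 155901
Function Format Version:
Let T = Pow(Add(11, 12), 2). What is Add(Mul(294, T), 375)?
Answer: 155901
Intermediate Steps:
T = 529 (T = Pow(23, 2) = 529)
Add(Mul(294, T), 375) = Add(Mul(294, 529), 375) = Add(155526, 375) = 155901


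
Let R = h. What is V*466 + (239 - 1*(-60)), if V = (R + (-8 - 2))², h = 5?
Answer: 11949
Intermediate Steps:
R = 5
V = 25 (V = (5 + (-8 - 2))² = (5 - 10)² = (-5)² = 25)
V*466 + (239 - 1*(-60)) = 25*466 + (239 - 1*(-60)) = 11650 + (239 + 60) = 11650 + 299 = 11949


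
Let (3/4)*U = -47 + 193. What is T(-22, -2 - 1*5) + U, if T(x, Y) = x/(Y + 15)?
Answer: 2303/12 ≈ 191.92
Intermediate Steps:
T(x, Y) = x/(15 + Y)
U = 584/3 (U = 4*(-47 + 193)/3 = (4/3)*146 = 584/3 ≈ 194.67)
T(-22, -2 - 1*5) + U = -22/(15 + (-2 - 1*5)) + 584/3 = -22/(15 + (-2 - 5)) + 584/3 = -22/(15 - 7) + 584/3 = -22/8 + 584/3 = -22*⅛ + 584/3 = -11/4 + 584/3 = 2303/12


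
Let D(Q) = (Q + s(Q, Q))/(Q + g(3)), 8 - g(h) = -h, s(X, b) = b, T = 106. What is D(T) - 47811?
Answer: -5593675/117 ≈ -47809.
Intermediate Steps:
g(h) = 8 + h (g(h) = 8 - (-1)*h = 8 + h)
D(Q) = 2*Q/(11 + Q) (D(Q) = (Q + Q)/(Q + (8 + 3)) = (2*Q)/(Q + 11) = (2*Q)/(11 + Q) = 2*Q/(11 + Q))
D(T) - 47811 = 2*106/(11 + 106) - 47811 = 2*106/117 - 47811 = 2*106*(1/117) - 47811 = 212/117 - 47811 = -5593675/117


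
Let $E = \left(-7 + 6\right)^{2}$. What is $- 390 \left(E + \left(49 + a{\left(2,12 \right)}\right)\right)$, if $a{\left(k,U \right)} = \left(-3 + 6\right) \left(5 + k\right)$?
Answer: $-27690$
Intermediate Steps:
$E = 1$ ($E = \left(-1\right)^{2} = 1$)
$a{\left(k,U \right)} = 15 + 3 k$ ($a{\left(k,U \right)} = 3 \left(5 + k\right) = 15 + 3 k$)
$- 390 \left(E + \left(49 + a{\left(2,12 \right)}\right)\right) = - 390 \left(1 + \left(49 + \left(15 + 3 \cdot 2\right)\right)\right) = - 390 \left(1 + \left(49 + \left(15 + 6\right)\right)\right) = - 390 \left(1 + \left(49 + 21\right)\right) = - 390 \left(1 + 70\right) = \left(-390\right) 71 = -27690$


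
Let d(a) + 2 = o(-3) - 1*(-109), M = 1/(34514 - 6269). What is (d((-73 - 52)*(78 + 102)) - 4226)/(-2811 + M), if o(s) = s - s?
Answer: 116341155/79396694 ≈ 1.4653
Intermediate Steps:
o(s) = 0
M = 1/28245 ≈ 3.5405e-5
d(a) = 107 (d(a) = -2 + (0 - 1*(-109)) = -2 + (0 + 109) = -2 + 109 = 107)
(d((-73 - 52)*(78 + 102)) - 4226)/(-2811 + M) = (107 - 4226)/(-2811 + 1/28245) = -4119/(-79396694/28245) = -4119*(-28245/79396694) = 116341155/79396694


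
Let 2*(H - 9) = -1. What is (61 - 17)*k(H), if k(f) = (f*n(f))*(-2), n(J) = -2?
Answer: 1496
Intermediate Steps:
H = 17/2 (H = 9 + (½)*(-1) = 9 - ½ = 17/2 ≈ 8.5000)
k(f) = 4*f (k(f) = (f*(-2))*(-2) = -2*f*(-2) = 4*f)
(61 - 17)*k(H) = (61 - 17)*(4*(17/2)) = 44*34 = 1496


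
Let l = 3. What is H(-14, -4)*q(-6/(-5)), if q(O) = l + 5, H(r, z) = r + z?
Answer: -144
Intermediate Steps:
q(O) = 8 (q(O) = 3 + 5 = 8)
H(-14, -4)*q(-6/(-5)) = (-14 - 4)*8 = -18*8 = -144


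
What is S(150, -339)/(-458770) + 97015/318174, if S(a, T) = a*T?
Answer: 6068671945/14596868598 ≈ 0.41575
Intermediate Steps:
S(a, T) = T*a
S(150, -339)/(-458770) + 97015/318174 = -339*150/(-458770) + 97015/318174 = -50850*(-1/458770) + 97015*(1/318174) = 5085/45877 + 97015/318174 = 6068671945/14596868598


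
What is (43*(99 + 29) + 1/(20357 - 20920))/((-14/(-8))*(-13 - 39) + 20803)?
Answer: 1032917/3886952 ≈ 0.26574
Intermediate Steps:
(43*(99 + 29) + 1/(20357 - 20920))/((-14/(-8))*(-13 - 39) + 20803) = (43*128 + 1/(-563))/(-14*(-1/8)*(-52) + 20803) = (5504 - 1/563)/((7/4)*(-52) + 20803) = 3098751/(563*(-91 + 20803)) = (3098751/563)/20712 = (3098751/563)*(1/20712) = 1032917/3886952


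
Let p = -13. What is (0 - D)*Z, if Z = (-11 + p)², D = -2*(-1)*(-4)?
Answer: 4608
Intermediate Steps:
D = -8 (D = 2*(-4) = -8)
Z = 576 (Z = (-11 - 13)² = (-24)² = 576)
(0 - D)*Z = (0 - 1*(-8))*576 = (0 + 8)*576 = 8*576 = 4608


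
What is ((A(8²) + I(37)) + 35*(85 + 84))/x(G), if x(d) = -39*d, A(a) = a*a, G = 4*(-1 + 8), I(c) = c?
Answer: -2512/273 ≈ -9.2015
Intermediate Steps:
G = 28 (G = 4*7 = 28)
A(a) = a²
((A(8²) + I(37)) + 35*(85 + 84))/x(G) = (((8²)² + 37) + 35*(85 + 84))/((-39*28)) = ((64² + 37) + 35*169)/(-1092) = ((4096 + 37) + 5915)*(-1/1092) = (4133 + 5915)*(-1/1092) = 10048*(-1/1092) = -2512/273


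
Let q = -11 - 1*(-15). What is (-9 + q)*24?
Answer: -120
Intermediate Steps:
q = 4 (q = -11 + 15 = 4)
(-9 + q)*24 = (-9 + 4)*24 = -5*24 = -120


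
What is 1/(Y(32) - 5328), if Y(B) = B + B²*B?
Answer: 1/27472 ≈ 3.6401e-5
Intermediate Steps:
Y(B) = B + B³
1/(Y(32) - 5328) = 1/((32 + 32³) - 5328) = 1/((32 + 32768) - 5328) = 1/(32800 - 5328) = 1/27472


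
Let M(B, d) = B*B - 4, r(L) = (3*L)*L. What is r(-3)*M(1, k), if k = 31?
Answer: -81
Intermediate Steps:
r(L) = 3*L²
M(B, d) = -4 + B² (M(B, d) = B² - 4 = -4 + B²)
r(-3)*M(1, k) = (3*(-3)²)*(-4 + 1²) = (3*9)*(-4 + 1) = 27*(-3) = -81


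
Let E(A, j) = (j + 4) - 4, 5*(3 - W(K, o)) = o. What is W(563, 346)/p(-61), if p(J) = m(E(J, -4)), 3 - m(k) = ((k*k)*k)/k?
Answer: 331/65 ≈ 5.0923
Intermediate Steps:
W(K, o) = 3 - o/5
E(A, j) = j (E(A, j) = (4 + j) - 4 = j)
m(k) = 3 - k**2 (m(k) = 3 - (k*k)*k/k = 3 - k**2*k/k = 3 - k**3/k = 3 - k**2)
p(J) = -13 (p(J) = 3 - 1*(-4)**2 = 3 - 1*16 = 3 - 16 = -13)
W(563, 346)/p(-61) = (3 - 1/5*346)/(-13) = (3 - 346/5)*(-1/13) = -331/5*(-1/13) = 331/65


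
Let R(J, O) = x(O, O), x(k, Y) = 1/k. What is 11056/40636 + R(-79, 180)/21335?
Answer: 10614599359/39013607700 ≈ 0.27207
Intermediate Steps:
R(J, O) = 1/O
11056/40636 + R(-79, 180)/21335 = 11056/40636 + 1/(180*21335) = 11056*(1/40636) + (1/180)*(1/21335) = 2764/10159 + 1/3840300 = 10614599359/39013607700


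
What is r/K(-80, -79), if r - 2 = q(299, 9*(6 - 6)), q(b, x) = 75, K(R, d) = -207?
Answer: -77/207 ≈ -0.37198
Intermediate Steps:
r = 77 (r = 2 + 75 = 77)
r/K(-80, -79) = 77/(-207) = 77*(-1/207) = -77/207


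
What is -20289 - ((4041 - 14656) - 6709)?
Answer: -2965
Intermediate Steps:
-20289 - ((4041 - 14656) - 6709) = -20289 - (-10615 - 6709) = -20289 - 1*(-17324) = -20289 + 17324 = -2965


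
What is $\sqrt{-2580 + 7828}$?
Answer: $8 \sqrt{82} \approx 72.443$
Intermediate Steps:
$\sqrt{-2580 + 7828} = \sqrt{5248} = 8 \sqrt{82}$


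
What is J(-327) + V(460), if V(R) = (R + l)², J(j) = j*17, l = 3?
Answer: 208810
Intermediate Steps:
J(j) = 17*j
V(R) = (3 + R)² (V(R) = (R + 3)² = (3 + R)²)
J(-327) + V(460) = 17*(-327) + (3 + 460)² = -5559 + 463² = -5559 + 214369 = 208810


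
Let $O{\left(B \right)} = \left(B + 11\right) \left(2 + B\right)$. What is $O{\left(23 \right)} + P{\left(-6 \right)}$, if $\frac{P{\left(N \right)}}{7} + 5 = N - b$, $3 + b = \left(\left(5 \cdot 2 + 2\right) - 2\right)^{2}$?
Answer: $94$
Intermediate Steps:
$O{\left(B \right)} = \left(2 + B\right) \left(11 + B\right)$ ($O{\left(B \right)} = \left(11 + B\right) \left(2 + B\right) = \left(2 + B\right) \left(11 + B\right)$)
$b = 97$ ($b = -3 + \left(\left(5 \cdot 2 + 2\right) - 2\right)^{2} = -3 + \left(\left(10 + 2\right) - 2\right)^{2} = -3 + \left(12 - 2\right)^{2} = -3 + 10^{2} = -3 + 100 = 97$)
$P{\left(N \right)} = -714 + 7 N$ ($P{\left(N \right)} = -35 + 7 \left(N - 97\right) = -35 + 7 \left(-97 + N\right) = -35 + \left(-679 + 7 N\right) = -714 + 7 N$)
$O{\left(23 \right)} + P{\left(-6 \right)} = \left(22 + 23^{2} + 13 \cdot 23\right) + \left(-714 + 7 \left(-6\right)\right) = \left(22 + 529 + 299\right) - 756 = 850 - 756 = 94$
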